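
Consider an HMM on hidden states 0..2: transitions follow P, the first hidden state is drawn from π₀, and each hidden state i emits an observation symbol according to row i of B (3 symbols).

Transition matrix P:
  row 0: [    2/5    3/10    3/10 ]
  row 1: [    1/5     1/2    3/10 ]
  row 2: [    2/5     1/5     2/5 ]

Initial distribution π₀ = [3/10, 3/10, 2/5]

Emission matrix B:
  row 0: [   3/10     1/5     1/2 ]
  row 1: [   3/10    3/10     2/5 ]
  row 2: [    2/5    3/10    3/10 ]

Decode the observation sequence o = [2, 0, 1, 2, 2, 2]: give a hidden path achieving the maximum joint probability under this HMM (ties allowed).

path = [1, 1, 1, 1, 1, 1]

t=0: δ = [1.500e-01, 1.200e-01, 1.200e-01]  (obs o_0=2)
t=1: δ = [1.800e-02, 1.800e-02, 1.920e-02]  ψ = [0, 1, 2]  (obs o_1=0)
t=2: δ = [1.536e-03, 2.700e-03, 2.304e-03]  ψ = [2, 1, 2]  (obs o_2=1)
t=3: δ = [4.608e-04, 5.400e-04, 2.765e-04]  ψ = [2, 1, 2]  (obs o_3=2)
t=4: δ = [9.216e-05, 1.080e-04, 4.860e-05]  ψ = [0, 1, 1]  (obs o_4=2)
t=5: δ = [1.843e-05, 2.160e-05, 9.720e-06]  ψ = [0, 1, 1]  (obs o_5=2)
backtrack: best end state = 1; path = [1, 1, 1, 1, 1, 1]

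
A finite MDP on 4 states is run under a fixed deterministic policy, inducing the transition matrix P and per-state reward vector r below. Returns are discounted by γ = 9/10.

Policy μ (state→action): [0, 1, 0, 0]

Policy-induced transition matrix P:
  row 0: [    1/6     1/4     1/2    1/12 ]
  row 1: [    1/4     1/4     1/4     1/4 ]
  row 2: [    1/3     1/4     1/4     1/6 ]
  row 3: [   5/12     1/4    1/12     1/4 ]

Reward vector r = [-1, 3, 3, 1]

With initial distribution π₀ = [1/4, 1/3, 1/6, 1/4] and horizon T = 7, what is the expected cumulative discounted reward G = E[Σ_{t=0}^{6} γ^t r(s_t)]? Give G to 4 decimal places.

G = 7.8613

t=0: π = [0.2500, 0.3333, 0.1667, 0.2500], E[r] = 1.5000, γ^t·E[r] = 1.500000, running G = 1.500000
t=1: π = [0.2847, 0.2500, 0.2708, 0.1944], E[r] = 1.4722, γ^t·E[r] = 1.325000, running G = 2.825000
t=2: π = [0.2813, 0.2500, 0.2888, 0.1800], E[r] = 1.5150, γ^t·E[r] = 1.227188, running G = 4.052188
t=3: π = [0.2806, 0.2500, 0.2903, 0.1791], E[r] = 1.5194, γ^t·E[r] = 1.107633, running G = 5.159820
t=4: π = [0.2807, 0.2500, 0.2903, 0.1790], E[r] = 1.5193, γ^t·E[r] = 0.996827, running G = 6.156648
t=5: π = [0.2806, 0.2500, 0.2903, 0.1790], E[r] = 1.5194, γ^t·E[r] = 0.897166, running G = 7.053813
t=6: π = [0.2806, 0.2500, 0.2903, 0.1790], E[r] = 1.5194, γ^t·E[r] = 0.807447, running G = 7.861260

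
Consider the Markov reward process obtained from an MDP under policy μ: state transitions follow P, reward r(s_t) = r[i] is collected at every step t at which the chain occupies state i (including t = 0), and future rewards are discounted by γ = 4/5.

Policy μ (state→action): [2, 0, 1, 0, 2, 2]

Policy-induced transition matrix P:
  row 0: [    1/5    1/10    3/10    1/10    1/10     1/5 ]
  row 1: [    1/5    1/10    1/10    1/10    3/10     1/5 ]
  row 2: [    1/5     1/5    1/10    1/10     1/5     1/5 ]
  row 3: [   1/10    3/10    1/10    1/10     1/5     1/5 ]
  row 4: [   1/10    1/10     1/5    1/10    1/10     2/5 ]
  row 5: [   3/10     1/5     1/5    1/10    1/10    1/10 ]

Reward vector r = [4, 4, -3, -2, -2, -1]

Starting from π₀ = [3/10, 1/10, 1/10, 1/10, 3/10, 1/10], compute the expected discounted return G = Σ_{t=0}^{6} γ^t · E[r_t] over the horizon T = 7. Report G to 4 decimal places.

G = 0.7060

t=0: π = [0.3000, 0.1000, 0.1000, 0.1000, 0.3000, 0.1000], E[r] = 0.4000, γ^t·E[r] = 0.400000, running G = 0.400000
t=1: π = [0.1700, 0.1400, 0.2000, 0.1000, 0.1400, 0.2500], E[r] = -0.0900, γ^t·E[r] = -0.072000, running G = 0.328000
t=2: π = [0.2010, 0.1650, 0.1730, 0.1000, 0.1580, 0.2030], E[r] = 0.2260, γ^t·E[r] = 0.144640, running G = 0.472640
t=3: π = [0.1945, 0.1576, 0.1763, 0.1000, 0.1603, 0.2113], E[r] = 0.1476, γ^t·E[r] = 0.075571, running G = 0.548211
t=4: π = [0.1951, 0.1588, 0.1761, 0.1000, 0.1592, 0.2109], E[r] = 0.1580, γ^t·E[r] = 0.064729, running G = 0.612940
t=5: π = [0.1952, 0.1587, 0.1760, 0.1000, 0.1594, 0.2107], E[r] = 0.1580, γ^t·E[r] = 0.051764, running G = 0.664704
t=6: π = [0.1951, 0.1587, 0.1760, 0.1000, 0.1593, 0.2108], E[r] = 0.1576, γ^t·E[r] = 0.041324, running G = 0.706028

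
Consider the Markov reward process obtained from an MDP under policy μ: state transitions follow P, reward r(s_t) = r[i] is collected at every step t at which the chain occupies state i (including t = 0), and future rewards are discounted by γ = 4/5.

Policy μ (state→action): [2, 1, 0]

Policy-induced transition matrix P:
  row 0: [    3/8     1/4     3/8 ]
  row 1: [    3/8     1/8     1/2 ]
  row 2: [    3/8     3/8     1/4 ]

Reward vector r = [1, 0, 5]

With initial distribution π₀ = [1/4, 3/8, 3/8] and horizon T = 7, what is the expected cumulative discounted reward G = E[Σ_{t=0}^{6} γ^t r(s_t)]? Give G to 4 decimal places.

G = 8.6229

t=0: π = [0.2500, 0.3750, 0.3750], E[r] = 2.1250, γ^t·E[r] = 2.125000, running G = 2.125000
t=1: π = [0.3750, 0.2500, 0.3750], E[r] = 2.2500, γ^t·E[r] = 1.800000, running G = 3.925000
t=2: π = [0.3750, 0.2656, 0.3594], E[r] = 2.1719, γ^t·E[r] = 1.390000, running G = 5.315000
t=3: π = [0.3750, 0.2617, 0.3633], E[r] = 2.1914, γ^t·E[r] = 1.122000, running G = 6.437000
t=4: π = [0.3750, 0.2627, 0.3623], E[r] = 2.1865, γ^t·E[r] = 0.895600, running G = 7.332600
t=5: π = [0.3750, 0.2625, 0.3625], E[r] = 2.1877, γ^t·E[r] = 0.716880, running G = 8.049480
t=6: π = [0.3750, 0.2625, 0.3625], E[r] = 2.1874, γ^t·E[r] = 0.573424, running G = 8.622904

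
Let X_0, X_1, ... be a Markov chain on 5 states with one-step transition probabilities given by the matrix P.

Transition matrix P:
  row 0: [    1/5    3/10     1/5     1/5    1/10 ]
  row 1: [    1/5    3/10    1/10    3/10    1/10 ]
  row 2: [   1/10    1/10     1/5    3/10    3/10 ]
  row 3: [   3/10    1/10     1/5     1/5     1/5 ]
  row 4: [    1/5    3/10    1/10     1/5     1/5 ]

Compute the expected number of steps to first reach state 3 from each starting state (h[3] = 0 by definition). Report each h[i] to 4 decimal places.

First-step conditioning: h[3] = 0; for i ≠ 3, h[i] = 1 + Σ_k P[i][k]·h[k].
  h[0] = 1 + 1/5·h[0] + 3/10·h[1] + 1/5·h[2] + 1/10·h[4]
  h[1] = 1 + 1/5·h[0] + 3/10·h[1] + 1/10·h[2] + 1/10·h[4]
  h[2] = 1 + 1/10·h[0] + 1/10·h[1] + 1/5·h[2] + 3/10·h[4]
  h[4] = 1 + 1/5·h[0] + 3/10·h[1] + 1/10·h[2] + 1/5·h[4]
Solving the 4×4 linear system over states ≠ 3 gives exactly h = [820/199, 8190/2189, 8300/2189, 0, 9100/2189] (h[3] = 0 is the target).

h = [4.1206, 3.7414, 3.7917, 0.0000, 4.1571]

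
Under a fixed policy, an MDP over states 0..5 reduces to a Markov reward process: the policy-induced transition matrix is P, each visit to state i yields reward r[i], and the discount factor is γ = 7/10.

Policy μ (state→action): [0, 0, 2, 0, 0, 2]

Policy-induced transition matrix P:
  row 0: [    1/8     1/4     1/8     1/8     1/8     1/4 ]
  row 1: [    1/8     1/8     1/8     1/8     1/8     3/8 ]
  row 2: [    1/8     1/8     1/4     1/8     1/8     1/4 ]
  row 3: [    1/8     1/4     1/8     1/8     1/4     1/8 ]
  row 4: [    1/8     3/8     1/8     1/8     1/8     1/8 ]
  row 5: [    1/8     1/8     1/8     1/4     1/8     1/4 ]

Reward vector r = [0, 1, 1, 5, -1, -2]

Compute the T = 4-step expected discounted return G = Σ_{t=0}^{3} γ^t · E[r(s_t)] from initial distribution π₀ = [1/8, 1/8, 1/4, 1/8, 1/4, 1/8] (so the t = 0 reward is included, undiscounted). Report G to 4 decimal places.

t=0: π = [0.1250, 0.1250, 0.2500, 0.1250, 0.2500, 0.1250], E[r] = 0.5000, γ^t·E[r] = 0.500000, running G = 0.500000
t=1: π = [0.1250, 0.2188, 0.1563, 0.1406, 0.1406, 0.2188], E[r] = 0.5000, γ^t·E[r] = 0.350000, running G = 0.850000
t=2: π = [0.1250, 0.1934, 0.1445, 0.1523, 0.1426, 0.2422], E[r] = 0.4727, γ^t·E[r] = 0.231602, running G = 1.081602
t=3: π = [0.1250, 0.1953, 0.1431, 0.1553, 0.1440, 0.2373], E[r] = 0.4961, γ^t·E[r] = 0.170160, running G = 1.251762

G = 1.2518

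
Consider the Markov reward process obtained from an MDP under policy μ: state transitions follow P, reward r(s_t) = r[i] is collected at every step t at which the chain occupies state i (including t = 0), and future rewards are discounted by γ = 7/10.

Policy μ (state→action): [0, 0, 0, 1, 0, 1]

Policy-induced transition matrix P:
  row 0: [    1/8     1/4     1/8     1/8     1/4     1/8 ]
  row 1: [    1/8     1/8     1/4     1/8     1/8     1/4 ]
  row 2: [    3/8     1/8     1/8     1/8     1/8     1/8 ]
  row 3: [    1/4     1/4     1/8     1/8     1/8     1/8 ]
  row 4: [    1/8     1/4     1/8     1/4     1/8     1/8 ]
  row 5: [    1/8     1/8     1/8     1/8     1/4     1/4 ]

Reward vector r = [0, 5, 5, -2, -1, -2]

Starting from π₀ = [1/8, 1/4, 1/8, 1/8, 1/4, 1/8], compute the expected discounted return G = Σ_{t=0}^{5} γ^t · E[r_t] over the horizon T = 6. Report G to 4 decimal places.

G = 2.8453

t=0: π = [0.1250, 0.2500, 0.1250, 0.1250, 0.2500, 0.1250], E[r] = 1.1250, γ^t·E[r] = 1.125000, running G = 1.125000
t=1: π = [0.1719, 0.1875, 0.1563, 0.1563, 0.1563, 0.1719], E[r] = 0.9063, γ^t·E[r] = 0.634375, running G = 1.759375
t=2: π = [0.1836, 0.1855, 0.1484, 0.1445, 0.1680, 0.1699], E[r] = 0.8730, γ^t·E[r] = 0.427793, running G = 2.187168
t=3: π = [0.1802, 0.1870, 0.1482, 0.1460, 0.1692, 0.1694], E[r] = 0.8760, γ^t·E[r] = 0.300460, running G = 2.487628
t=4: π = [0.1803, 0.1869, 0.1484, 0.1461, 0.1687, 0.1696], E[r] = 0.8764, γ^t·E[r] = 0.210417, running G = 2.698045
t=5: π = [0.1804, 0.1869, 0.1484, 0.1461, 0.1687, 0.1696], E[r] = 0.8763, γ^t·E[r] = 0.147274, running G = 2.845319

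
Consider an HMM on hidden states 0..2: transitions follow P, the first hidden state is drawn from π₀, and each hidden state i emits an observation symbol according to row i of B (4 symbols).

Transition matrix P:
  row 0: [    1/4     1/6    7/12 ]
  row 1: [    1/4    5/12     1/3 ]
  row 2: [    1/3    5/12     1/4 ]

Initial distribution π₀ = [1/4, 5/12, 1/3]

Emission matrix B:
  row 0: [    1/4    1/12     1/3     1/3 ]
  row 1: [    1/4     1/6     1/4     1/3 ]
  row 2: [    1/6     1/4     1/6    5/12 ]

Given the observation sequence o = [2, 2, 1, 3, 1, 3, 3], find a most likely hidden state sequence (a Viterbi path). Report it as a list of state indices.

t=0: δ = [8.333e-02, 1.042e-01, 5.556e-02]  (obs o_0=2)
t=1: δ = [8.681e-03, 1.085e-02, 8.102e-03]  ψ = [1, 1, 0]  (obs o_1=2)
t=2: δ = [2.261e-04, 7.535e-04, 1.266e-03]  ψ = [1, 1, 0]  (obs o_2=1)
t=3: δ = [1.407e-04, 1.758e-04, 1.319e-04]  ψ = [2, 2, 2]  (obs o_3=3)
t=4: δ = [3.663e-06, 1.221e-05, 2.051e-05]  ψ = [1, 1, 0]  (obs o_4=1)
t=5: δ = [2.279e-06, 2.849e-06, 2.137e-06]  ψ = [2, 2, 2]  (obs o_5=3)
t=6: δ = [2.374e-07, 3.957e-07, 5.540e-07]  ψ = [1, 1, 0]  (obs o_6=3)
backtrack: best end state = 2; path = [1, 0, 2, 0, 2, 0, 2]

path = [1, 0, 2, 0, 2, 0, 2]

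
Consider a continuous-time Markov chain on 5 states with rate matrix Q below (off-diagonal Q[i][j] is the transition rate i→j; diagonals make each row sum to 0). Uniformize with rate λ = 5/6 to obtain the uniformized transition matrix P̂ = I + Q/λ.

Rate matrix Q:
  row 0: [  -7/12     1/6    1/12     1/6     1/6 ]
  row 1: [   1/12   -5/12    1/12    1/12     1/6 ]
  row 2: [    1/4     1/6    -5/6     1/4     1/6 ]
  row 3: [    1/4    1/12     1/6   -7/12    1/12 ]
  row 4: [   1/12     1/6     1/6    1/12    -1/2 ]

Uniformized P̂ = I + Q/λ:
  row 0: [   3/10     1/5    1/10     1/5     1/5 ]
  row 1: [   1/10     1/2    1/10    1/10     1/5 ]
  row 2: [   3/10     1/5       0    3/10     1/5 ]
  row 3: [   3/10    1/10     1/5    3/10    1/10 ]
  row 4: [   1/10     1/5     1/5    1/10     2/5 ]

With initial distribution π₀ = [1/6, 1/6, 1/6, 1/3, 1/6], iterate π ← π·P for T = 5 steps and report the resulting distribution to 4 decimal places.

t=0: π = [0.1667, 0.1667, 0.1667, 0.3333, 0.1667]
t=1: π = [0.2333, 0.2167, 0.1333, 0.2167, 0.2000]
t=2: π = [0.2167, 0.2433, 0.1283, 0.1933, 0.2183]
t=3: π = [0.2077, 0.2537, 0.1283, 0.1860, 0.2243]
t=4: π = [0.2044, 0.2575, 0.1282, 0.1836, 0.2263]
t=5: π = [0.2032, 0.2589, 0.1282, 0.1828, 0.2269]

π = [0.2032, 0.2589, 0.1282, 0.1828, 0.2269]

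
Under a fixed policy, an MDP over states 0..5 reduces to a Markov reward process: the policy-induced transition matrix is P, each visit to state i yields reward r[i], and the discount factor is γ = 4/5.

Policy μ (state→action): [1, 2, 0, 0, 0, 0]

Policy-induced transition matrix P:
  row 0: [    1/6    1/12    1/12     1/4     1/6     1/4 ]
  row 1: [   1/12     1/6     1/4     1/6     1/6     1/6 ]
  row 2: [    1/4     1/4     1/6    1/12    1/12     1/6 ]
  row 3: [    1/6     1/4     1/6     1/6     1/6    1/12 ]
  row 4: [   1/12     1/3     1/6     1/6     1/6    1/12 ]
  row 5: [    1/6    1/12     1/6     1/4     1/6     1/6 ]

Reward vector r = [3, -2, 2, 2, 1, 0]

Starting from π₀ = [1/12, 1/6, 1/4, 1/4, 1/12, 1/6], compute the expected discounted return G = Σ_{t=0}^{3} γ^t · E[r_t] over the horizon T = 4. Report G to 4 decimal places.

t=0: π = [0.0833, 0.1667, 0.2500, 0.2500, 0.0833, 0.1667], E[r] = 1.0000, γ^t·E[r] = 1.000000, running G = 1.000000
t=1: π = [0.1667, 0.2014, 0.1736, 0.1667, 0.1458, 0.1458], E[r] = 0.9236, γ^t·E[r] = 0.738889, running G = 1.738889
t=2: π = [0.1522, 0.1933, 0.1696, 0.1782, 0.1522, 0.1545], E[r] = 0.9178, γ^t·E[r] = 0.587407, running G = 2.326296
t=3: π = [0.1520, 0.1955, 0.1701, 0.1781, 0.1525, 0.1518], E[r] = 0.9140, γ^t·E[r] = 0.467975, running G = 2.794272

G = 2.7943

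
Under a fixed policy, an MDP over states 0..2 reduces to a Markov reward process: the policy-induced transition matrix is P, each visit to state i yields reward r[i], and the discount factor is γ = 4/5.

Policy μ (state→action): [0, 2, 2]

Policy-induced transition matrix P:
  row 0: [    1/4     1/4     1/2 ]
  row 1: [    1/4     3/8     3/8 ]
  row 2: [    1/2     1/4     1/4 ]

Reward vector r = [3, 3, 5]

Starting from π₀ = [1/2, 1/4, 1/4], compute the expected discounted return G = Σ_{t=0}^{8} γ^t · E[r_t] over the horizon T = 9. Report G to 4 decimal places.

G = 16.0067

t=0: π = [0.5000, 0.2500, 0.2500], E[r] = 3.5000, γ^t·E[r] = 3.500000, running G = 3.500000
t=1: π = [0.3125, 0.2813, 0.4063], E[r] = 3.8125, γ^t·E[r] = 3.050000, running G = 6.550000
t=2: π = [0.3516, 0.2852, 0.3633], E[r] = 3.7266, γ^t·E[r] = 2.385000, running G = 8.935000
t=3: π = [0.3408, 0.2856, 0.3735], E[r] = 3.7471, γ^t·E[r] = 1.918500, running G = 10.853500
t=4: π = [0.3434, 0.2857, 0.3709], E[r] = 3.7418, γ^t·E[r] = 1.532650, running G = 12.386150
t=5: π = [0.3427, 0.2857, 0.3716], E[r] = 3.7431, γ^t·E[r] = 1.226545, running G = 13.612695
t=6: π = [0.3429, 0.2857, 0.3714], E[r] = 3.7428, γ^t·E[r] = 0.981151, running G = 14.593846
t=7: π = [0.3428, 0.2857, 0.3714], E[r] = 3.7429, γ^t·E[r] = 0.784937, running G = 15.378783
t=8: π = [0.3429, 0.2857, 0.3714], E[r] = 3.7429, γ^t·E[r] = 0.627947, running G = 16.006729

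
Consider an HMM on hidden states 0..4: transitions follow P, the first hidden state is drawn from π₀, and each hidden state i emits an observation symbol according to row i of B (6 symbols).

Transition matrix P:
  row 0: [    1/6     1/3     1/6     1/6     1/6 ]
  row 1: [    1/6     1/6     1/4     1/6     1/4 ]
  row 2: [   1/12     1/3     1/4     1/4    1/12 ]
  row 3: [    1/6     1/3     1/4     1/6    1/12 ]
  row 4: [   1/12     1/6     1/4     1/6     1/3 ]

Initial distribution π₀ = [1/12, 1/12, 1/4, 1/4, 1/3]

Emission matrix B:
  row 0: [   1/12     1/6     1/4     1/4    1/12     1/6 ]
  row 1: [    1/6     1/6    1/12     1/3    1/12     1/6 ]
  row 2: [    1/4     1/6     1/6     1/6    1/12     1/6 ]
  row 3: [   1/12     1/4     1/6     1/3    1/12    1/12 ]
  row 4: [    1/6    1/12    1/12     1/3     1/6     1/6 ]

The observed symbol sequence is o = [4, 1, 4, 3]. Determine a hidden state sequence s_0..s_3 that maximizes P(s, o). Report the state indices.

path = [4, 4, 4, 4]

t=0: δ = [6.944e-03, 6.944e-03, 2.083e-02, 2.083e-02, 5.556e-02]  (obs o_0=4)
t=1: δ = [7.716e-04, 1.543e-03, 2.315e-03, 2.315e-03, 1.543e-03]  ψ = [4, 4, 4, 4, 4]  (obs o_1=1)
t=2: δ = [3.215e-05, 6.430e-05, 4.823e-05, 4.823e-05, 8.573e-05]  ψ = [3, 2, 2, 2, 4]  (obs o_2=4)
t=3: δ = [2.679e-06, 5.358e-06, 3.572e-06, 4.763e-06, 9.526e-06]  ψ = [1, 2, 4, 4, 4]  (obs o_3=3)
backtrack: best end state = 4; path = [4, 4, 4, 4]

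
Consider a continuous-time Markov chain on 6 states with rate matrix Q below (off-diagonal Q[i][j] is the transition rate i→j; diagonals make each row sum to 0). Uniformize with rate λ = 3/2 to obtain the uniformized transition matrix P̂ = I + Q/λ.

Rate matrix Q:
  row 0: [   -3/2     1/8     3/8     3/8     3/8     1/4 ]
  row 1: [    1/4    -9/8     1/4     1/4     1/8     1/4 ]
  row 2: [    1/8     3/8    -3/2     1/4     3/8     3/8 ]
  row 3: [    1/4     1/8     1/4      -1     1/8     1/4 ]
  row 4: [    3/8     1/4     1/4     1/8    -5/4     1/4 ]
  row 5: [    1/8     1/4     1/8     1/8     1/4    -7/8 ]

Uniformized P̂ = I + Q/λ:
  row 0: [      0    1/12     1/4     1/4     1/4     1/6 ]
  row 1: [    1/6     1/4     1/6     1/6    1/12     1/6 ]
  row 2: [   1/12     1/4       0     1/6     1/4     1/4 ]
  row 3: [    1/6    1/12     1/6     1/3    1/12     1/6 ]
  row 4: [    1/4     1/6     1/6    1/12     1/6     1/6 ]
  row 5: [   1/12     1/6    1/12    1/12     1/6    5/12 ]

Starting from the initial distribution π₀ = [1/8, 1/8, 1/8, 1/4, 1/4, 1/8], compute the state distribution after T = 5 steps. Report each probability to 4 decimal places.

π = [0.1277, 0.1667, 0.1350, 0.1731, 0.1602, 0.2372]

t=0: π = [0.1250, 0.1250, 0.1250, 0.2500, 0.2500, 0.1250]
t=1: π = [0.1458, 0.1563, 0.1458, 0.1875, 0.1563, 0.2083]
t=2: π = [0.1259, 0.1641, 0.1372, 0.1797, 0.1623, 0.2309]
t=3: π = [0.1285, 0.1663, 0.1351, 0.1743, 0.1599, 0.2358]
t=4: π = [0.1277, 0.1665, 0.1352, 0.1735, 0.1602, 0.2369]
t=5: π = [0.1277, 0.1667, 0.1350, 0.1731, 0.1602, 0.2372]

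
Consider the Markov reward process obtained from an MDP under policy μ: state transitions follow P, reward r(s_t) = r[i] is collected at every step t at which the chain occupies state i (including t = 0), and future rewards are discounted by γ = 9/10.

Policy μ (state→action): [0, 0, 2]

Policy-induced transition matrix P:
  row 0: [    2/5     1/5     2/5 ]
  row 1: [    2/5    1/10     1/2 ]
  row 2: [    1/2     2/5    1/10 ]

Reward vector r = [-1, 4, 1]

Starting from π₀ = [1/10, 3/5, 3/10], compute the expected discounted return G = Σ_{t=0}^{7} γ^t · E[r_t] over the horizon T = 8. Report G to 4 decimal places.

t=0: π = [0.1000, 0.6000, 0.3000], E[r] = 2.6000, γ^t·E[r] = 2.600000, running G = 2.600000
t=1: π = [0.4300, 0.2000, 0.3700], E[r] = 0.7400, γ^t·E[r] = 0.666000, running G = 3.266000
t=2: π = [0.4370, 0.2540, 0.3090], E[r] = 0.8880, γ^t·E[r] = 0.719280, running G = 3.985280
t=3: π = [0.4309, 0.2364, 0.3327], E[r] = 0.8474, γ^t·E[r] = 0.617755, running G = 4.603035
t=4: π = [0.4333, 0.2429, 0.3238], E[r] = 0.8622, γ^t·E[r] = 0.565663, running G = 5.168698
t=5: π = [0.4324, 0.2405, 0.3271], E[r] = 0.8567, γ^t·E[r] = 0.505850, running G = 5.674548
t=6: π = [0.4327, 0.2414, 0.3259], E[r] = 0.8587, γ^t·E[r] = 0.456356, running G = 6.130904
t=7: π = [0.4326, 0.2410, 0.3264], E[r] = 0.8579, γ^t·E[r] = 0.410354, running G = 6.541258

G = 6.5413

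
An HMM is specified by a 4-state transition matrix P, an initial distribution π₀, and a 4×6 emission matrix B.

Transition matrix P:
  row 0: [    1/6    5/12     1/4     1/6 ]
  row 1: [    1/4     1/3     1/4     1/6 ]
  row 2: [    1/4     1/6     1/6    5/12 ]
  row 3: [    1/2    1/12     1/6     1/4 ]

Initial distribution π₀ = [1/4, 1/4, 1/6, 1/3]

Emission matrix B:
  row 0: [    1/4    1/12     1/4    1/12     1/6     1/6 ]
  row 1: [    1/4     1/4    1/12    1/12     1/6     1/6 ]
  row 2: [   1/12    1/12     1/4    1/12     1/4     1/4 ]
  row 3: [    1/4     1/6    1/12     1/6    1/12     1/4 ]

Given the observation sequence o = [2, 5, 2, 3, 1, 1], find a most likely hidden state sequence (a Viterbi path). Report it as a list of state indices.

t=0: δ = [6.250e-02, 2.083e-02, 4.167e-02, 2.778e-02]  (obs o_0=2)
t=1: δ = [2.315e-03, 4.340e-03, 3.906e-03, 4.340e-03]  ψ = [3, 0, 0, 2]  (obs o_1=5)
t=2: δ = [5.425e-04, 1.206e-04, 2.713e-04, 1.356e-04]  ψ = [3, 1, 1, 2]  (obs o_2=2)
t=3: δ = [7.535e-06, 1.884e-05, 1.130e-05, 1.884e-05]  ψ = [0, 0, 0, 2]  (obs o_3=3)
t=4: δ = [7.849e-07, 1.570e-06, 3.925e-07, 7.849e-07]  ψ = [3, 1, 1, 2]  (obs o_4=1)
t=5: δ = [3.270e-08, 1.308e-07, 3.270e-08, 4.361e-08]  ψ = [1, 1, 1, 1]  (obs o_5=1)
backtrack: best end state = 1; path = [2, 3, 0, 1, 1, 1]

path = [2, 3, 0, 1, 1, 1]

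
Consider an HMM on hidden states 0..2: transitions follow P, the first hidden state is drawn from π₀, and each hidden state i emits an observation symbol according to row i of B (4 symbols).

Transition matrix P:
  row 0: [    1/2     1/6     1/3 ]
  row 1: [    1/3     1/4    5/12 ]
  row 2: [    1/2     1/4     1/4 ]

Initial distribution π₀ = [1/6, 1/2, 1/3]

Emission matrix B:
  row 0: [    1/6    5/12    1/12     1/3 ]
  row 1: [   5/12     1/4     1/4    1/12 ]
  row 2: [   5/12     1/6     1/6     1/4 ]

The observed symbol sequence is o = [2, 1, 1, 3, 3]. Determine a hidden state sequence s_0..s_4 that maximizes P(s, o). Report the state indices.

path = [1, 0, 0, 0, 0]

t=0: δ = [1.389e-02, 1.250e-01, 5.556e-02]  (obs o_0=2)
t=1: δ = [1.736e-02, 7.812e-03, 8.681e-03]  ψ = [1, 1, 1]  (obs o_1=1)
t=2: δ = [3.617e-03, 7.234e-04, 9.645e-04]  ψ = [0, 0, 0]  (obs o_2=1)
t=3: δ = [6.028e-04, 5.023e-05, 3.014e-04]  ψ = [0, 0, 0]  (obs o_3=3)
t=4: δ = [1.005e-04, 8.372e-06, 5.023e-05]  ψ = [0, 0, 0]  (obs o_4=3)
backtrack: best end state = 0; path = [1, 0, 0, 0, 0]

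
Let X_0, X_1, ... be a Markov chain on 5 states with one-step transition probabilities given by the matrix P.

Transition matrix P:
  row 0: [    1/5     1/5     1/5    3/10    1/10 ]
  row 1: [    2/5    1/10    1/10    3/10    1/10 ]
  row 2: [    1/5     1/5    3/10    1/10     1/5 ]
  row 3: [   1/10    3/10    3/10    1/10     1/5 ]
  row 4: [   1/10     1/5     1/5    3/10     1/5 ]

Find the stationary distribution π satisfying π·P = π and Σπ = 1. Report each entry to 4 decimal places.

Balance equations π_j = Σ_i π_i·P[i][j]:
  π_0 = 1/5·π_0 + 2/5·π_1 + 1/5·π_2 + 1/10·π_3 + 1/10·π_4
  π_1 = 1/5·π_0 + 1/10·π_1 + 1/5·π_2 + 3/10·π_3 + 1/5·π_4
  π_2 = 1/5·π_0 + 1/10·π_1 + 3/10·π_2 + 3/10·π_3 + 1/5·π_4
  π_3 = 3/10·π_0 + 3/10·π_1 + 1/10·π_2 + 1/10·π_3 + 3/10·π_4
  normalize: π_0 + π_1 + π_2 + π_3 + π_4 = 1
Solving the linear system gives exactly π = [2207/10872, 243/1208, 135/604, 257/1208, 1735/10872].

π = [0.2030, 0.2012, 0.2235, 0.2127, 0.1596]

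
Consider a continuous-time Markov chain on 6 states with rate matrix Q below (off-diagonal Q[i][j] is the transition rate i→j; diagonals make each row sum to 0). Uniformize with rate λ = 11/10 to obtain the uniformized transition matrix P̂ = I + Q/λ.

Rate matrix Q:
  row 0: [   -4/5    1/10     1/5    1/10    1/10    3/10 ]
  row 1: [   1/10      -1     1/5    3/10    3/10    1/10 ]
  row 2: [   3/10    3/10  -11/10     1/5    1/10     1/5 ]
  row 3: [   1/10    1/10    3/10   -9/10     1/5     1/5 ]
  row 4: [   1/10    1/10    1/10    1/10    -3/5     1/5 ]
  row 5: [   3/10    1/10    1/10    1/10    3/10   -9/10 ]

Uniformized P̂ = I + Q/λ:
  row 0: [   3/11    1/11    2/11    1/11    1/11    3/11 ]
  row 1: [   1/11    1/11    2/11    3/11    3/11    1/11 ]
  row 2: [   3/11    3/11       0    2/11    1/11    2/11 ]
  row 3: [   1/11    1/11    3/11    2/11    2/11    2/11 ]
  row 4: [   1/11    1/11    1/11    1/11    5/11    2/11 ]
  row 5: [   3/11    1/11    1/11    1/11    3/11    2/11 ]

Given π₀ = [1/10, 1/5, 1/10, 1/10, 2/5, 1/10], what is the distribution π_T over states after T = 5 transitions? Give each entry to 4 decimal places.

t=0: π = [0.1000, 0.2000, 0.1000, 0.1000, 0.4000, 0.1000]
t=1: π = [0.1455, 0.1091, 0.1273, 0.1455, 0.3000, 0.1727]
t=2: π = [0.1719, 0.1140, 0.1289, 0.1355, 0.2645, 0.1851]
t=3: π = [0.1793, 0.1144, 0.1298, 0.1357, 0.2538, 0.1871]
t=4: π = [0.1811, 0.1145, 0.1305, 0.1358, 0.2503, 0.1877]
t=5: π = [0.1817, 0.1146, 0.1306, 0.1359, 0.2492, 0.1879]

π = [0.1817, 0.1146, 0.1306, 0.1359, 0.2492, 0.1879]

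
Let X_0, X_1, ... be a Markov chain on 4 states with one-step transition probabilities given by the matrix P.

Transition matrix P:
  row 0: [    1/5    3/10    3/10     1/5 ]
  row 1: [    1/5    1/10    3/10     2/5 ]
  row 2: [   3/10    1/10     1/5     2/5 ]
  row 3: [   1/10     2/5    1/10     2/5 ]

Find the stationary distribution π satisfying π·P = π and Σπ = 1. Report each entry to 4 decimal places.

Balance equations π_j = Σ_i π_i·P[i][j]:
  π_0 = 1/5·π_0 + 1/5·π_1 + 3/10·π_2 + 1/10·π_3
  π_1 = 3/10·π_0 + 1/10·π_1 + 1/10·π_2 + 2/5·π_3
  π_2 = 3/10·π_0 + 3/10·π_1 + 1/5·π_2 + 1/10·π_3
  normalize: π_0 + π_1 + π_2 + π_3 = 1
Solving the linear system gives exactly π = [33/179, 44/179, 37/179, 65/179].

π = [0.1844, 0.2458, 0.2067, 0.3631]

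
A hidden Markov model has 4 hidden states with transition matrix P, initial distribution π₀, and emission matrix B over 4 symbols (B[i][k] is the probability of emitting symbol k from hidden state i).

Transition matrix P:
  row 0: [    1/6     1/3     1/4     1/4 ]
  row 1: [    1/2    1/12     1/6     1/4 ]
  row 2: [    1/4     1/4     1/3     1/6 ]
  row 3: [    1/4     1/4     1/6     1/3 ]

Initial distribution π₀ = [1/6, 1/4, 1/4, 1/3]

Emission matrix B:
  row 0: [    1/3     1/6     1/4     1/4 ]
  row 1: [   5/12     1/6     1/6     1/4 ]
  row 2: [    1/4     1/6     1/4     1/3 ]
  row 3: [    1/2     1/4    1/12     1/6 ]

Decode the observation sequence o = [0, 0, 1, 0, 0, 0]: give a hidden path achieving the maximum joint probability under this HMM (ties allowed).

path = [3, 3, 3, 3, 3, 3]

t=0: δ = [5.556e-02, 1.042e-01, 6.250e-02, 1.667e-01]  (obs o_0=0)
t=1: δ = [1.736e-02, 1.736e-02, 6.944e-03, 2.778e-02]  ψ = [1, 3, 3, 3]  (obs o_1=0)
t=2: δ = [1.447e-03, 1.157e-03, 7.716e-04, 2.315e-03]  ψ = [1, 3, 3, 3]  (obs o_2=1)
t=3: δ = [1.929e-04, 2.411e-04, 9.645e-05, 3.858e-04]  ψ = [1, 3, 3, 3]  (obs o_3=0)
t=4: δ = [4.019e-05, 4.019e-05, 1.608e-05, 6.430e-05]  ψ = [1, 3, 3, 3]  (obs o_4=0)
t=5: δ = [6.698e-06, 6.698e-06, 2.679e-06, 1.072e-05]  ψ = [1, 3, 3, 3]  (obs o_5=0)
backtrack: best end state = 3; path = [3, 3, 3, 3, 3, 3]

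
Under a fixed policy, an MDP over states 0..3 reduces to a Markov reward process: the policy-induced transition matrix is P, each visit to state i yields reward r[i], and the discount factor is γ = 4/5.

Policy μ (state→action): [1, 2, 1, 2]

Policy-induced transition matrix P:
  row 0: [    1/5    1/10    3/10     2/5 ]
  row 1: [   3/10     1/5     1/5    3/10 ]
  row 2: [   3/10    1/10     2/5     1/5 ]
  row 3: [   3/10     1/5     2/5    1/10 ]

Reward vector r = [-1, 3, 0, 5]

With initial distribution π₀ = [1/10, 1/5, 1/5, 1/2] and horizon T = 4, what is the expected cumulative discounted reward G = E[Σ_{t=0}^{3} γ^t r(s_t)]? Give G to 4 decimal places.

t=0: π = [0.1000, 0.2000, 0.2000, 0.5000], E[r] = 3.0000, γ^t·E[r] = 3.000000, running G = 3.000000
t=1: π = [0.2900, 0.1700, 0.3500, 0.1900], E[r] = 1.1700, γ^t·E[r] = 0.936000, running G = 3.936000
t=2: π = [0.2710, 0.1360, 0.3370, 0.2560], E[r] = 1.4170, γ^t·E[r] = 0.906880, running G = 4.842880
t=3: π = [0.2729, 0.1392, 0.3457, 0.2422], E[r] = 1.3557, γ^t·E[r] = 0.694118, running G = 5.536998

G = 5.5370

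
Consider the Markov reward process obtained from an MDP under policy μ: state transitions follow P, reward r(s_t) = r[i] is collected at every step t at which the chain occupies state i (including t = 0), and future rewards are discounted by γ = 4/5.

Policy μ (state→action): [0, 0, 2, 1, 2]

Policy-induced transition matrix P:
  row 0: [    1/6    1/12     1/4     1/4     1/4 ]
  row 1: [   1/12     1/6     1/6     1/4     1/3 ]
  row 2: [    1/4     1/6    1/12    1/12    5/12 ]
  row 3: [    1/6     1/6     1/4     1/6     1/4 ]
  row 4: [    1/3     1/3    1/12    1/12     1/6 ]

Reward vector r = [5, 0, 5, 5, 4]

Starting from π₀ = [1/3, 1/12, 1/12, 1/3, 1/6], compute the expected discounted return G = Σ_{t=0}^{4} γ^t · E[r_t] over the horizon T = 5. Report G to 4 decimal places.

G = 13.4116

t=0: π = [0.3333, 0.0833, 0.0833, 0.3333, 0.1667], E[r] = 4.4167, γ^t·E[r] = 4.416667, running G = 4.416667
t=1: π = [0.1944, 0.1667, 0.2014, 0.1806, 0.2569], E[r] = 3.9097, γ^t·E[r] = 3.127778, running G = 7.544444
t=2: π = [0.2124, 0.1933, 0.1597, 0.1586, 0.2760], E[r] = 3.7575, γ^t·E[r] = 2.404815, running G = 9.949259
t=3: π = [0.2099, 0.1950, 0.1613, 0.1642, 0.2697], E[r] = 3.7554, γ^t·E[r] = 1.922765, running G = 11.872025
t=4: π = [0.2088, 0.1941, 0.1619, 0.1645, 0.2706], E[r] = 3.7587, γ^t·E[r] = 1.539562, running G = 13.411587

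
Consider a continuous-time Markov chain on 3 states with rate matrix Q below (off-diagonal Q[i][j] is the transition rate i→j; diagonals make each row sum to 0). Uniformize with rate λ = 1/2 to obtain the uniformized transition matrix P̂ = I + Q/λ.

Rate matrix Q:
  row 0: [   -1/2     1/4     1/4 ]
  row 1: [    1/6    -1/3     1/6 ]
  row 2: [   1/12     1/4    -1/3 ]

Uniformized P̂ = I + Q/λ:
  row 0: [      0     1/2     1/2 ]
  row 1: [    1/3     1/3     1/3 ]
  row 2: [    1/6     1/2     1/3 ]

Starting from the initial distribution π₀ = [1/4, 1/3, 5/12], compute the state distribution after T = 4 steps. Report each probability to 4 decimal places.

π = [0.2044, 0.4285, 0.3671]

t=0: π = [0.2500, 0.3333, 0.4167]
t=1: π = [0.1806, 0.4444, 0.3750]
t=2: π = [0.2106, 0.4259, 0.3634]
t=3: π = [0.2025, 0.4290, 0.3684]
t=4: π = [0.2044, 0.4285, 0.3671]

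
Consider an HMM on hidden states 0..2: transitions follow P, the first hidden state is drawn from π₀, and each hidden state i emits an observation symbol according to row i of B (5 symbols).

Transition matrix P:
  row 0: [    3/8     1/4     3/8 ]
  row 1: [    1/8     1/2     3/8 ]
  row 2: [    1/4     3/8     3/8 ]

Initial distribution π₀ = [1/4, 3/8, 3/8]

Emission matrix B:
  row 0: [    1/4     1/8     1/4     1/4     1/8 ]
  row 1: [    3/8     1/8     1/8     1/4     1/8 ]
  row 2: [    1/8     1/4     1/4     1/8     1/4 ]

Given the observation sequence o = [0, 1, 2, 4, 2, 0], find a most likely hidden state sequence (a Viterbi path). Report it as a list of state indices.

path = [1, 2, 2, 2, 2, 1]

t=0: δ = [6.250e-02, 1.406e-01, 4.688e-02]  (obs o_0=0)
t=1: δ = [2.930e-03, 8.789e-03, 1.318e-02]  ψ = [0, 1, 1]  (obs o_1=1)
t=2: δ = [8.240e-04, 6.180e-04, 1.236e-03]  ψ = [2, 2, 2]  (obs o_2=2)
t=3: δ = [3.862e-05, 5.794e-05, 1.159e-04]  ψ = [0, 2, 2]  (obs o_3=4)
t=4: δ = [7.242e-06, 5.431e-06, 1.086e-05]  ψ = [2, 2, 2]  (obs o_4=2)
t=5: δ = [6.789e-07, 1.528e-06, 5.092e-07]  ψ = [0, 2, 2]  (obs o_5=0)
backtrack: best end state = 1; path = [1, 2, 2, 2, 2, 1]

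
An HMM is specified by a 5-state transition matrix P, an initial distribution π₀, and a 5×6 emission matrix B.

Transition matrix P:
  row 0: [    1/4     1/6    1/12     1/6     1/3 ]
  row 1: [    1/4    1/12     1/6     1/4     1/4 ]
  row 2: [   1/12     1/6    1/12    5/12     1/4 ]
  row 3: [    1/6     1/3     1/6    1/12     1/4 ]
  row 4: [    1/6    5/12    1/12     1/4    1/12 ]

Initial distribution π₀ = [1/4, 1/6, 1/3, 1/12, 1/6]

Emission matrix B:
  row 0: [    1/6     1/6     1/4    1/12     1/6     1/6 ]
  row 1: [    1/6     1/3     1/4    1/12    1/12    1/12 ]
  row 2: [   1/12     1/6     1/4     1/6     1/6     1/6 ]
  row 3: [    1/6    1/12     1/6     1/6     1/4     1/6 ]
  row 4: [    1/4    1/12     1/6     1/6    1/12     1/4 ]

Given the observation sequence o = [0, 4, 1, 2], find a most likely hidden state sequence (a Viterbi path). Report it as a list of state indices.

path = [2, 3, 1, 0]

t=0: δ = [4.167e-02, 2.778e-02, 2.778e-02, 1.389e-02, 4.167e-02]  (obs o_0=0)
t=1: δ = [1.736e-03, 1.447e-03, 7.716e-04, 2.894e-03, 1.157e-03]  ψ = [0, 4, 1, 2, 0]  (obs o_1=4)
t=2: δ = [8.038e-05, 3.215e-04, 8.038e-05, 3.014e-05, 6.028e-05]  ψ = [3, 3, 3, 1, 3]  (obs o_2=1)
t=3: δ = [2.009e-05, 6.698e-06, 1.340e-05, 1.340e-05, 1.340e-05]  ψ = [1, 1, 1, 1, 1]  (obs o_3=2)
backtrack: best end state = 0; path = [2, 3, 1, 0]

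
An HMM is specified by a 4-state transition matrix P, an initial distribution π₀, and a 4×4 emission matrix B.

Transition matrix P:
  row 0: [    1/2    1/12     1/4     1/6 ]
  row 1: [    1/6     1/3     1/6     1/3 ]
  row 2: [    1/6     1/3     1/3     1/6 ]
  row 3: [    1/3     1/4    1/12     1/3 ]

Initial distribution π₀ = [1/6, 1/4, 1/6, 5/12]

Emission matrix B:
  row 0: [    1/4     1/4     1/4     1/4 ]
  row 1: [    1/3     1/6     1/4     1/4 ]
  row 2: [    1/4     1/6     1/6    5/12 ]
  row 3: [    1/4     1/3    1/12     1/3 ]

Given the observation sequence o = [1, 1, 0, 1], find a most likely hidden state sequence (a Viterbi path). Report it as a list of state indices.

t=0: δ = [4.167e-02, 4.167e-02, 2.778e-02, 1.389e-01]  (obs o_0=1)
t=1: δ = [1.157e-02, 5.787e-03, 1.929e-03, 1.543e-02]  ψ = [3, 3, 3, 3]  (obs o_1=1)
t=2: δ = [1.447e-03, 1.286e-03, 7.234e-04, 1.286e-03]  ψ = [0, 3, 0, 3]  (obs o_2=0)
t=3: δ = [1.808e-04, 7.144e-05, 6.028e-05, 1.429e-04]  ψ = [0, 1, 0, 1]  (obs o_3=1)
backtrack: best end state = 0; path = [3, 0, 0, 0]

path = [3, 0, 0, 0]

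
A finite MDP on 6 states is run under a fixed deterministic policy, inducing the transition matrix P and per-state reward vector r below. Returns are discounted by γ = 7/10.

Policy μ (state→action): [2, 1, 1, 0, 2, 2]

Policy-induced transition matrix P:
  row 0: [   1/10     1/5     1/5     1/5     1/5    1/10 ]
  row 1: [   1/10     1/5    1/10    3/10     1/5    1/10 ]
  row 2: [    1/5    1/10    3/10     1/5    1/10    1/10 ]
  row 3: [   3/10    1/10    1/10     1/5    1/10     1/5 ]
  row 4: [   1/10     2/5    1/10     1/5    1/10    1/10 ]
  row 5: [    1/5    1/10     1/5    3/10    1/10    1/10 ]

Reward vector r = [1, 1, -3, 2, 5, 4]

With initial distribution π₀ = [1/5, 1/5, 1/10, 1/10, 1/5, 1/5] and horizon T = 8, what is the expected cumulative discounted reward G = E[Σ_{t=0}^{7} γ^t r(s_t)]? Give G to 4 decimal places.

t=0: π = [0.2000, 0.2000, 0.1000, 0.1000, 0.2000, 0.2000], E[r] = 2.1000, γ^t·E[r] = 2.100000, running G = 2.100000
t=1: π = [0.1500, 0.2000, 0.1600, 0.2400, 0.1400, 0.1100], E[r] = 1.4900, γ^t·E[r] = 1.043000, running G = 3.143000
t=2: π = [0.1750, 0.1770, 0.1580, 0.2310, 0.1350, 0.1240], E[r] = 1.5110, γ^t·E[r] = 0.740390, running G = 3.883390
t=3: π = [0.1744, 0.1757, 0.1615, 0.2301, 0.1352, 0.1231], E[r] = 1.4942, γ^t·E[r] = 0.512511, running G = 4.395901
t=4: π = [0.1745, 0.1756, 0.1621, 0.2299, 0.1350, 0.1230], E[r] = 1.4908, γ^t·E[r] = 0.357929, running G = 4.753830
t=5: π = [0.1745, 0.1755, 0.1622, 0.2299, 0.1350, 0.1230], E[r] = 1.4902, γ^t·E[r] = 0.250459, running G = 5.004289
t=6: π = [0.1745, 0.1755, 0.1622, 0.2298, 0.1350, 0.1230], E[r] = 1.4901, γ^t·E[r] = 0.175307, running G = 5.179596
t=7: π = [0.1745, 0.1755, 0.1622, 0.2298, 0.1350, 0.1230], E[r] = 1.4901, γ^t·E[r] = 0.122713, running G = 5.302309

G = 5.3023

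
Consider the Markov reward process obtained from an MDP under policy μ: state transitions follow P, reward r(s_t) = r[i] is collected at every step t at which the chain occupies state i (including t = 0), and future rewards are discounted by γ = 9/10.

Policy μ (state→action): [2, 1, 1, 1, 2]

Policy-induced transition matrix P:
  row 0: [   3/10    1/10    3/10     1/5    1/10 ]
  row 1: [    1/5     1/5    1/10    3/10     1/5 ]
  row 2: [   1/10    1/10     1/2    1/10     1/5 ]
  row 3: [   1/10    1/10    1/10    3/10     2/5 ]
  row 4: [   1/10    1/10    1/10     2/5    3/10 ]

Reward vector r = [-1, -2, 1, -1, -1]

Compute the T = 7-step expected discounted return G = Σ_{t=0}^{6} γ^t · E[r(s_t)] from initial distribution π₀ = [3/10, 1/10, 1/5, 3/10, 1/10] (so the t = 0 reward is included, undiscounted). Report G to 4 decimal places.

t=0: π = [0.3000, 0.1000, 0.2000, 0.3000, 0.1000], E[r] = -0.7000, γ^t·E[r] = -0.700000, running G = -0.700000
t=1: π = [0.1700, 0.1100, 0.2400, 0.2400, 0.2400], E[r] = -0.6300, γ^t·E[r] = -0.567000, running G = -1.267000
t=2: π = [0.1450, 0.1110, 0.2300, 0.2590, 0.2550], E[r] = -0.6510, γ^t·E[r] = -0.527310, running G = -1.794310
t=3: π = [0.1401, 0.1111, 0.2210, 0.2650, 0.2628], E[r] = -0.6691, γ^t·E[r] = -0.487774, running G = -2.282084
t=4: π = [0.1391, 0.1111, 0.2164, 0.2681, 0.2653], E[r] = -0.6783, γ^t·E[r] = -0.445013, running G = -2.727097
t=5: π = [0.1389, 0.1111, 0.2144, 0.2693, 0.2662], E[r] = -0.6823, γ^t·E[r] = -0.402905, running G = -3.130002
t=6: π = [0.1389, 0.1111, 0.2135, 0.2699, 0.2666], E[r] = -0.6840, γ^t·E[r] = -0.363517, running G = -3.493519

G = -3.4935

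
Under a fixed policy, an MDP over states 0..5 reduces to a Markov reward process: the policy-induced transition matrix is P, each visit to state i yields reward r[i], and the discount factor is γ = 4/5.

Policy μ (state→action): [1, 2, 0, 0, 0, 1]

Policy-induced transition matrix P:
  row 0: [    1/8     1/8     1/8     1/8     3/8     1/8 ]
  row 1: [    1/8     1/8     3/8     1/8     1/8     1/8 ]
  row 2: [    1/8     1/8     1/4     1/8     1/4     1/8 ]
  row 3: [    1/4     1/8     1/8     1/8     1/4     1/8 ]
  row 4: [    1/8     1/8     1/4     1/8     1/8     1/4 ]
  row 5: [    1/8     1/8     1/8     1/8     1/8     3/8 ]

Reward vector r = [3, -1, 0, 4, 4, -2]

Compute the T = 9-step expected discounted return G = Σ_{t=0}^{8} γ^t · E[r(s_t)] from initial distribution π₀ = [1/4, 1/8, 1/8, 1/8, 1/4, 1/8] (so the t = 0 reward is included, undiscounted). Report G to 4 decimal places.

G = 5.9559

t=0: π = [0.2500, 0.1250, 0.1250, 0.1250, 0.2500, 0.1250], E[r] = 1.8750, γ^t·E[r] = 1.875000, running G = 1.875000
t=1: π = [0.1406, 0.1250, 0.2031, 0.1250, 0.2188, 0.1875], E[r] = 1.2969, γ^t·E[r] = 1.037500, running G = 2.912500
t=2: π = [0.1406, 0.1250, 0.2090, 0.1250, 0.2012, 0.1992], E[r] = 1.2031, γ^t·E[r] = 0.770000, running G = 3.682500
t=3: π = [0.1406, 0.1250, 0.2075, 0.1250, 0.2019, 0.2000], E[r] = 1.2046, γ^t·E[r] = 0.616750, running G = 4.299250
t=4: π = [0.1406, 0.1250, 0.2074, 0.1250, 0.2017, 0.2002], E[r] = 1.2033, γ^t·E[r] = 0.492875, running G = 4.792125
t=5: π = [0.1406, 0.1250, 0.2074, 0.1250, 0.2017, 0.2003], E[r] = 1.2032, γ^t·E[r] = 0.394255, running G = 5.186380
t=6: π = [0.1406, 0.1250, 0.2074, 0.1250, 0.2017, 0.2003], E[r] = 1.2031, γ^t·E[r] = 0.315394, running G = 5.501774
t=7: π = [0.1406, 0.1250, 0.2074, 0.1250, 0.2017, 0.2003], E[r] = 1.2031, γ^t·E[r] = 0.252314, running G = 5.754088
t=8: π = [0.1406, 0.1250, 0.2074, 0.1250, 0.2017, 0.2003], E[r] = 1.2031, γ^t·E[r] = 0.201851, running G = 5.955939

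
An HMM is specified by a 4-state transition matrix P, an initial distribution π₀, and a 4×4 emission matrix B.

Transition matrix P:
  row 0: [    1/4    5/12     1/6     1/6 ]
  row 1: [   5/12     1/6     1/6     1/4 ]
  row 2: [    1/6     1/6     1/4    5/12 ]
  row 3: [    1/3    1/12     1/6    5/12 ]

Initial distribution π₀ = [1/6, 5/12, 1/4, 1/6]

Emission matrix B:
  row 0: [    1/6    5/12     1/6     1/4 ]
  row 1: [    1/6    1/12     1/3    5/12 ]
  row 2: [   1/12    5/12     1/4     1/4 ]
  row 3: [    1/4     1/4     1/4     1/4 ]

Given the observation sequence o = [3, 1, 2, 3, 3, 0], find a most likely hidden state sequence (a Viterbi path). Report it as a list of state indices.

t=0: δ = [4.167e-02, 1.736e-01, 6.250e-02, 4.167e-02]  (obs o_0=3)
t=1: δ = [3.014e-02, 2.411e-03, 1.206e-02, 1.085e-02]  ψ = [1, 1, 1, 1]  (obs o_1=1)
t=2: δ = [1.256e-03, 4.186e-03, 1.256e-03, 1.256e-03]  ψ = [0, 0, 0, 0]  (obs o_2=2)
t=3: δ = [4.361e-04, 2.907e-04, 1.744e-04, 2.616e-04]  ψ = [1, 1, 1, 1]  (obs o_3=3)
t=4: δ = [3.028e-05, 7.571e-05, 1.817e-05, 2.725e-05]  ψ = [1, 0, 0, 3]  (obs o_4=3)
t=5: δ = [5.257e-06, 2.103e-06, 1.051e-06, 4.732e-06]  ψ = [1, 0, 1, 1]  (obs o_5=0)
backtrack: best end state = 0; path = [1, 0, 1, 0, 1, 0]

path = [1, 0, 1, 0, 1, 0]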